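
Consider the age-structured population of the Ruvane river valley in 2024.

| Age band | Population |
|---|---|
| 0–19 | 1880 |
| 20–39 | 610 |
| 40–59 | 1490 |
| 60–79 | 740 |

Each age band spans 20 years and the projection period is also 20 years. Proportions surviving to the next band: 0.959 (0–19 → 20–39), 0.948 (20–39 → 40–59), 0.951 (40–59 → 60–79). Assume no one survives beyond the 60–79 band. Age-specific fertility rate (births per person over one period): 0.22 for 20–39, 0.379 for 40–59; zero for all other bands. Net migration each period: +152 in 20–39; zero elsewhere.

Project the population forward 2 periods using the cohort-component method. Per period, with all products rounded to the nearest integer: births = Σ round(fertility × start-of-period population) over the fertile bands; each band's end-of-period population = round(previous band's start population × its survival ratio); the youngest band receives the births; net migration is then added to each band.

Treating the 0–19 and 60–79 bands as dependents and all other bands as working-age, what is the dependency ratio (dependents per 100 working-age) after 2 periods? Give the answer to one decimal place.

Period 1:
Births: 610 * 0.22 = 134  |  1490 * 0.379 = 565 → 699
20–39: 1880 * 0.959 = 1803
40–59: 610 * 0.948 = 578
60–79: 1490 * 0.951 = 1417
Net migration: 20–39 + 152 → 1955
→ [699, 1955, 578, 1417]
Period 2:
Births: 1955 * 0.22 = 430  |  578 * 0.379 = 219 → 649
20–39: 699 * 0.959 = 670
40–59: 1955 * 0.948 = 1853
60–79: 578 * 0.951 = 550
Net migration: 20–39 + 152 → 822
→ [649, 822, 1853, 550]
Dependents (band 0–19 + band 60–79) = 649 + 550 = 1199; working-age = 2675; ratio = 1199/2675 × 100 = 44.8

44.8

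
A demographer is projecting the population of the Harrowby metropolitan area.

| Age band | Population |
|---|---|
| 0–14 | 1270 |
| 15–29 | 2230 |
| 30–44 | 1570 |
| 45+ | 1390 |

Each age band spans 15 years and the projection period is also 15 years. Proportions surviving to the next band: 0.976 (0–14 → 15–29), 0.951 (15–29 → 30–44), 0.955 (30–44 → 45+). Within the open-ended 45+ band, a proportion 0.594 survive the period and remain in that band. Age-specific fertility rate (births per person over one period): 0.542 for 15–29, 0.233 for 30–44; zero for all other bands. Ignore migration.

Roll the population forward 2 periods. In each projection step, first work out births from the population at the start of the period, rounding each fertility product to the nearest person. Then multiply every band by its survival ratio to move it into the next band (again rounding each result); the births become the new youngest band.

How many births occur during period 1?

1575

After projecting period 1:
Births: 2230 × 0.542 = 1209  |  1570 × 0.233 = 366 ⇒ total 1575
15–29: 1270 × 0.976 = 1240
30–44: 2230 × 0.951 = 2121
45+: 1570 × 0.955 + 1390 × 0.594 = 1499 + 826 = 2325
Giving 1575 / 1240 / 2121 / 2325.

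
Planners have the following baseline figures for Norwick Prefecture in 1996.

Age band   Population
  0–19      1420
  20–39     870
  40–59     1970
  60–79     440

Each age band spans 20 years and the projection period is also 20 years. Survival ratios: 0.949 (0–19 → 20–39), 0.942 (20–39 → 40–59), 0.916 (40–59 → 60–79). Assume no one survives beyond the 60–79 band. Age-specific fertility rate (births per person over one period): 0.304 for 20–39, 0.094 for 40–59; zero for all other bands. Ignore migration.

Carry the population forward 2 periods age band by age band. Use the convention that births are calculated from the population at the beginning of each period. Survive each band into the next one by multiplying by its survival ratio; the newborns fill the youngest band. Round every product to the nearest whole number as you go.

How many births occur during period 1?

449

Call the groups 1 to 4, youngest first.
— Period 1 —
Births: 870 × 0.304 = 264  |  1970 × 0.094 = 185 → total 449
Group 2: 1420 × 0.949 = 1348
Group 3: 870 × 0.942 = 820
Group 4: 1970 × 0.916 = 1805
Giving 449 / 1348 / 820 / 1805.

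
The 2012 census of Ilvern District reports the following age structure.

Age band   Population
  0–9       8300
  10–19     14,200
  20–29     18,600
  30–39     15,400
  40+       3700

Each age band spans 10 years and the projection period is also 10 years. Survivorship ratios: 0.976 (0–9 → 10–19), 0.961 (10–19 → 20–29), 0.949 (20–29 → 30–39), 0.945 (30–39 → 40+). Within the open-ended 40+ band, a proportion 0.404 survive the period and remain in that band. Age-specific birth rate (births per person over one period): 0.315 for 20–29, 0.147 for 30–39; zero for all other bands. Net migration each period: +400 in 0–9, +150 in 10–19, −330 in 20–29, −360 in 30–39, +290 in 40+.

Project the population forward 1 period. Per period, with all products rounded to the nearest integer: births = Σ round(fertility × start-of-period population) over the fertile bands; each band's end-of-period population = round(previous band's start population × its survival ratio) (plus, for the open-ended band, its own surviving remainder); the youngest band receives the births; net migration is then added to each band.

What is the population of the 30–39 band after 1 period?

17291

— Period 1 —
Births: 18600 × 0.315 = 5859, 15400 × 0.147 = 2264 — total 8123
10–19: 8300 × 0.976 = 8101
20–29: 14200 × 0.961 = 13646
30–39: 18600 × 0.949 = 17651
40+: 15400 × 0.945 + 3700 × 0.404 = 14553 + 1495 = 16048
Net migration: 0–9 + 400 → 8523; 10–19 + 150 → 8251; 20–29 − 330 → 13316; 30–39 − 360 → 17291; 40+ + 290 → 16338
Giving 8523 / 8251 / 13316 / 17291 / 16338.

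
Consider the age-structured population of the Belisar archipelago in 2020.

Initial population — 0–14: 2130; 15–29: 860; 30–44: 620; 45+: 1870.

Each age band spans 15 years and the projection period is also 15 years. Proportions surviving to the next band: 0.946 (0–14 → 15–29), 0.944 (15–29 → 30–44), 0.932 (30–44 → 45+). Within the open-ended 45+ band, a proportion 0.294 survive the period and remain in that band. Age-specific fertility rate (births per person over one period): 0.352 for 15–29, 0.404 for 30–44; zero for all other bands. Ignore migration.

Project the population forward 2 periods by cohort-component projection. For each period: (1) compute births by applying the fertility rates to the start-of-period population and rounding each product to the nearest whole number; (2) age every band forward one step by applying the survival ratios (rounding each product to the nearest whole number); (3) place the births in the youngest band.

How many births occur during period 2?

1037

(Groups numbered youngest = 1 to oldest = 4.)
— Period 1 —
Births: 860 * 0.352 = 303 ; 620 * 0.404 = 250 — total 553
Group 2: 2130 * 0.946 = 2015
Group 3: 860 * 0.944 = 812
Group 4: 620 * 0.932 + 1870 * 0.294 = 578 + 550 = 1128
Giving 553 / 2015 / 812 / 1128.
— Period 2 —
Births: 2015 * 0.352 = 709 ; 812 * 0.404 = 328 — total 1037
Group 2: 553 * 0.946 = 523
Group 3: 2015 * 0.944 = 1902
Group 4: 812 * 0.932 + 1128 * 0.294 = 757 + 332 = 1089
Giving 1037 / 523 / 1902 / 1089.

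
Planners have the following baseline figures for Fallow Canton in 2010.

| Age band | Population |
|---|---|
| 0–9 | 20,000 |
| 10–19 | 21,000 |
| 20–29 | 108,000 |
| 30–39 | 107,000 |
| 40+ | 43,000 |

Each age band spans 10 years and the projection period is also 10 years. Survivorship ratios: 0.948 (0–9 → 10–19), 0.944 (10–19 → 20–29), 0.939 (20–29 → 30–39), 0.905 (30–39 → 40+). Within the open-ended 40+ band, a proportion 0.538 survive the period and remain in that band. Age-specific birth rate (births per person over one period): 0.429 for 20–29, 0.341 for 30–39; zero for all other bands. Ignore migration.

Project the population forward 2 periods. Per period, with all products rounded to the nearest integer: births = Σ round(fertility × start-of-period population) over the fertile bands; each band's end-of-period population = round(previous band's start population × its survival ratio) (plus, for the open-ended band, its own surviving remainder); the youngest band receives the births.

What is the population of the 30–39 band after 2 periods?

Numbering the bands 1..5 from youngest to oldest:
Period 1:
Births: 108000 × 0.429 = 46332  |  107000 × 0.341 = 36487 ⇒ total 82819
Band 2: 20000 × 0.948 = 18960
Band 3: 21000 × 0.944 = 19824
Band 4: 108000 × 0.939 = 101412
Band 5: 107000 × 0.905 + 43000 × 0.538 = 96835 + 23134 = 119969
Giving 82819 / 18960 / 19824 / 101412 / 119969.
Period 2:
Births: 19824 × 0.429 = 8504  |  101412 × 0.341 = 34581 ⇒ total 43085
Band 2: 82819 × 0.948 = 78512
Band 3: 18960 × 0.944 = 17898
Band 4: 19824 × 0.939 = 18615
Band 5: 101412 × 0.905 + 119969 × 0.538 = 91778 + 64543 = 156321
Giving 43085 / 78512 / 17898 / 18615 / 156321.

18615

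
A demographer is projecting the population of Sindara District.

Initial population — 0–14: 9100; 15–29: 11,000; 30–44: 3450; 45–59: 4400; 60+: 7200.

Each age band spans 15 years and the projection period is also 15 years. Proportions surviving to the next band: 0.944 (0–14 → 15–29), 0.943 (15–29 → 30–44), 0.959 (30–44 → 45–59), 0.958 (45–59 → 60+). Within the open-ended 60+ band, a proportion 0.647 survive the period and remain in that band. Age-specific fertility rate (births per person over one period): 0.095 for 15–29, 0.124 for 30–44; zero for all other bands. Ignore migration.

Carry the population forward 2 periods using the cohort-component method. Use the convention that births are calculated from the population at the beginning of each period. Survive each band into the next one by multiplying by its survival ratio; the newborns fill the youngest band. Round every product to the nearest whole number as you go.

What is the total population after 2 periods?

After projecting period 1:
Births: 11000 × 0.095 = 1045 ; 3450 × 0.124 = 428 → 1473
15–29: 9100 × 0.944 = 8590
30–44: 11000 × 0.943 = 10373
45–59: 3450 × 0.959 = 3309
60+: 4400 × 0.958 + 7200 × 0.647 = 4215 + 4658 = 8873
End of period: [1473, 8590, 10373, 3309, 8873]
After projecting period 2:
Births: 8590 × 0.095 = 816 ; 10373 × 0.124 = 1286 → 2102
15–29: 1473 × 0.944 = 1391
30–44: 8590 × 0.943 = 8100
45–59: 10373 × 0.959 = 9948
60+: 3309 × 0.958 + 8873 × 0.647 = 3170 + 5741 = 8911
End of period: [2102, 1391, 8100, 9948, 8911]
Total after period 2: 2102 + 1391 + 8100 + 9948 + 8911 = 30452

30452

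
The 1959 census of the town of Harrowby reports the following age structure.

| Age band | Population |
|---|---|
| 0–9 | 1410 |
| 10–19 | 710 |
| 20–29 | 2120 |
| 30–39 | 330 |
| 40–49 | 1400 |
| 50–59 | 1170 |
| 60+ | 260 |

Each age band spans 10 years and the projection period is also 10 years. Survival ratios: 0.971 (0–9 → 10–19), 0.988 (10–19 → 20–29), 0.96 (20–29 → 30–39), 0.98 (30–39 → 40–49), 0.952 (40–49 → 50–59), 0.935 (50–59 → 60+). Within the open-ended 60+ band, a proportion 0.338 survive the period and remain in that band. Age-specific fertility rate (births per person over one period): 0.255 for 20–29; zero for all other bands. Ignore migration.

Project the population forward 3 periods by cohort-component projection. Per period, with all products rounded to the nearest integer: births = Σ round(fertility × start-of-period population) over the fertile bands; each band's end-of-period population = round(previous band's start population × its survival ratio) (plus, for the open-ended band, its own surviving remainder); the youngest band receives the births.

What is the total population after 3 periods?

Let group 1 be 0–9 through group 7 = 60+.
— Period 1 —
Births: 2120 × 0.255 = 541
Group 2: 1410 × 0.971 = 1369
Group 3: 710 × 0.988 = 701
Group 4: 2120 × 0.96 = 2035
Group 5: 330 × 0.98 = 323
Group 6: 1400 × 0.952 = 1333
Group 7: 1170 × 0.935 + 260 × 0.338 = 1094 + 88 = 1182
End of period: [541, 1369, 701, 2035, 323, 1333, 1182]
— Period 2 —
Births: 701 × 0.255 = 179
Group 2: 541 × 0.971 = 525
Group 3: 1369 × 0.988 = 1353
Group 4: 701 × 0.96 = 673
Group 5: 2035 × 0.98 = 1994
Group 6: 323 × 0.952 = 307
Group 7: 1333 × 0.935 + 1182 × 0.338 = 1246 + 400 = 1646
End of period: [179, 525, 1353, 673, 1994, 307, 1646]
— Period 3 —
Births: 1353 × 0.255 = 345
Group 2: 179 × 0.971 = 174
Group 3: 525 × 0.988 = 519
Group 4: 1353 × 0.96 = 1299
Group 5: 673 × 0.98 = 660
Group 6: 1994 × 0.952 = 1898
Group 7: 307 × 0.935 + 1646 × 0.338 = 287 + 556 = 843
End of period: [345, 174, 519, 1299, 660, 1898, 843]
Total after period 3: 345 + 174 + 519 + 1299 + 660 + 1898 + 843 = 5738

5738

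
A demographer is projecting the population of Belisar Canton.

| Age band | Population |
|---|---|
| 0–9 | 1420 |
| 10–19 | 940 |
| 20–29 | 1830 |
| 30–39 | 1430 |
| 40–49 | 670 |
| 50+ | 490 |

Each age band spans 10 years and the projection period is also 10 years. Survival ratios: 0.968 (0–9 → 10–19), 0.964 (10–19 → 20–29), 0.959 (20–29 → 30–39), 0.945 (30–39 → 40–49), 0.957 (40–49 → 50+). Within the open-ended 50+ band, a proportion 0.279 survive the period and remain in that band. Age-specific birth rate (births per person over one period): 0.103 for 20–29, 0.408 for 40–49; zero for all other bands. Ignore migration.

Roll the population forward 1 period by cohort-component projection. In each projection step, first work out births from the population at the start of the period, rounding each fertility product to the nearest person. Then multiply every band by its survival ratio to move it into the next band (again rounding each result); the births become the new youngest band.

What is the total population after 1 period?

6626

Let band 1 be 0–9 through band 6 = 50+.
Period 1:
Births: 1830 * 0.103 = 188  |  670 * 0.408 = 273 → 461
Band 2: 1420 * 0.968 = 1375
Band 3: 940 * 0.964 = 906
Band 4: 1830 * 0.959 = 1755
Band 5: 1430 * 0.945 = 1351
Band 6: 670 * 0.957 + 490 * 0.279 = 641 + 137 = 778
End of period: [461, 1375, 906, 1755, 1351, 778]
Total after period 1: 461 + 1375 + 906 + 1755 + 1351 + 778 = 6626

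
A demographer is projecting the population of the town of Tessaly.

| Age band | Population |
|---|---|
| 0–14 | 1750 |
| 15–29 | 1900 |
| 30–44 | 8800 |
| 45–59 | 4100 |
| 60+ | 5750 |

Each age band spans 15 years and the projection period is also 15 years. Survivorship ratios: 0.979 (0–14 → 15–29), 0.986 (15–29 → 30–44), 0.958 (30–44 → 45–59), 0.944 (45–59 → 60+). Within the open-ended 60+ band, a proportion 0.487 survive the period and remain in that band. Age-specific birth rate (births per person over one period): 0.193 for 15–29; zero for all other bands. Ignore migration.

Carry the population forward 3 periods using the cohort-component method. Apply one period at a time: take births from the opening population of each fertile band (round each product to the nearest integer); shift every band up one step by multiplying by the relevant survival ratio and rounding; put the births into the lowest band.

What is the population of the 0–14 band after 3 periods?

— Period 1 —
Births: 1900 × 0.193 = 367
15–29: 1750 × 0.979 = 1713
30–44: 1900 × 0.986 = 1873
45–59: 8800 × 0.958 = 8430
60+: 4100 × 0.944 + 5750 × 0.487 = 3870 + 2800 = 6670
Giving 367 / 1713 / 1873 / 8430 / 6670.
— Period 2 —
Births: 1713 × 0.193 = 331
15–29: 367 × 0.979 = 359
30–44: 1713 × 0.986 = 1689
45–59: 1873 × 0.958 = 1794
60+: 8430 × 0.944 + 6670 × 0.487 = 7958 + 3248 = 11206
Giving 331 / 359 / 1689 / 1794 / 11206.
— Period 3 —
Births: 359 × 0.193 = 69
15–29: 331 × 0.979 = 324
30–44: 359 × 0.986 = 354
45–59: 1689 × 0.958 = 1618
60+: 1794 × 0.944 + 11206 × 0.487 = 1694 + 5457 = 7151
Giving 69 / 324 / 354 / 1618 / 7151.

69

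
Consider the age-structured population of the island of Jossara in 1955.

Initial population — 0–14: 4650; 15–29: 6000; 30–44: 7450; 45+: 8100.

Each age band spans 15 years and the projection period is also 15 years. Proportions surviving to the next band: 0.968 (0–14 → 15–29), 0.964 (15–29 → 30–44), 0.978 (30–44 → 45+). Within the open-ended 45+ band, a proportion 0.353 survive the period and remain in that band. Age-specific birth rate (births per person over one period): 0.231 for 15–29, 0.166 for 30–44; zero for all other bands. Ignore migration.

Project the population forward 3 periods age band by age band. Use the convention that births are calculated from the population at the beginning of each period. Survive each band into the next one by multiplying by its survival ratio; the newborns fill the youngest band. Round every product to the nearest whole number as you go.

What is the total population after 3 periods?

Numbering the bands 1..4 from youngest to oldest:
— Period 1 —
Births: 6000 × 0.231 = 1386  |  7450 × 0.166 = 1237 → total 2623
Band 2: 4650 × 0.968 = 4501
Band 3: 6000 × 0.964 = 5784
Band 4: 7450 × 0.978 + 8100 × 0.353 = 7286 + 2859 = 10145
Giving 2623 / 4501 / 5784 / 10145.
— Period 2 —
Births: 4501 × 0.231 = 1040  |  5784 × 0.166 = 960 → total 2000
Band 2: 2623 × 0.968 = 2539
Band 3: 4501 × 0.964 = 4339
Band 4: 5784 × 0.978 + 10145 × 0.353 = 5657 + 3581 = 9238
Giving 2000 / 2539 / 4339 / 9238.
— Period 3 —
Births: 2539 × 0.231 = 587  |  4339 × 0.166 = 720 → total 1307
Band 2: 2000 × 0.968 = 1936
Band 3: 2539 × 0.964 = 2448
Band 4: 4339 × 0.978 + 9238 × 0.353 = 4244 + 3261 = 7505
Giving 1307 / 1936 / 2448 / 7505.
Total after period 3: 1307 + 1936 + 2448 + 7505 = 13196

13196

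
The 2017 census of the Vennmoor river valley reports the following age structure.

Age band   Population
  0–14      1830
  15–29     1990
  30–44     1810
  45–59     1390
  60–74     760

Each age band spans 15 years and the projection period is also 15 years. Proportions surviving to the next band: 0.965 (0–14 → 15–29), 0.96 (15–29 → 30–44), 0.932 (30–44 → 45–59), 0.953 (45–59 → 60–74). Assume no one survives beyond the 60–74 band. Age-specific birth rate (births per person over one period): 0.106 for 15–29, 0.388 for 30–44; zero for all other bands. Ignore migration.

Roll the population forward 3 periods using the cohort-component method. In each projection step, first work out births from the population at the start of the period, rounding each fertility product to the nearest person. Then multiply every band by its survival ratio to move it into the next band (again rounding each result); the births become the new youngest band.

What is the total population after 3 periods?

5769

— Period 1 —
Births: 1990 × 0.106 = 211 ; 1810 × 0.388 = 702 → total 913
15–29: 1830 × 0.965 = 1766
30–44: 1990 × 0.96 = 1910
45–59: 1810 × 0.932 = 1687
60–74: 1390 × 0.953 = 1325
→ [913, 1766, 1910, 1687, 1325]
— Period 2 —
Births: 1766 × 0.106 = 187 ; 1910 × 0.388 = 741 → total 928
15–29: 913 × 0.965 = 881
30–44: 1766 × 0.96 = 1695
45–59: 1910 × 0.932 = 1780
60–74: 1687 × 0.953 = 1608
→ [928, 881, 1695, 1780, 1608]
— Period 3 —
Births: 881 × 0.106 = 93 ; 1695 × 0.388 = 658 → total 751
15–29: 928 × 0.965 = 896
30–44: 881 × 0.96 = 846
45–59: 1695 × 0.932 = 1580
60–74: 1780 × 0.953 = 1696
→ [751, 896, 846, 1580, 1696]
Total after period 3: 751 + 896 + 846 + 1580 + 1696 = 5769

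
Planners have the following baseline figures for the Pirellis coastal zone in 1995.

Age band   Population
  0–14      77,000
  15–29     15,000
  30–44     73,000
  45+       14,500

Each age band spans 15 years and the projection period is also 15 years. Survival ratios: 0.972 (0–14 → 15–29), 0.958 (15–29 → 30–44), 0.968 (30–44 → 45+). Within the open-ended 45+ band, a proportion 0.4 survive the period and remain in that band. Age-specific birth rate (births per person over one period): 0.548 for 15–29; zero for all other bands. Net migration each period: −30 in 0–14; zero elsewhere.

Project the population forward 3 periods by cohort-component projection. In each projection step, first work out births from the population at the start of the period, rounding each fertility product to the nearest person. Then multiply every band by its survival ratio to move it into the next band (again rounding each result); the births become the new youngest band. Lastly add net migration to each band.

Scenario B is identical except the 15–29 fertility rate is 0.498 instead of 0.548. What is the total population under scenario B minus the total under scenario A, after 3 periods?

Period 1.
Births: 15000 * 0.548 = 8220
15–29: 77000 * 0.972 = 74844
30–44: 15000 * 0.958 = 14370
45+: 73000 * 0.968 + 14500 * 0.4 = 70664 + 5800 = 76464
Net migration: 0–14 − 30 → 8190
Giving 8190 / 74844 / 14370 / 76464.
Period 2.
Births: 74844 * 0.548 = 41015
15–29: 8190 * 0.972 = 7961
30–44: 74844 * 0.958 = 71701
45+: 14370 * 0.968 + 76464 * 0.4 = 13910 + 30586 = 44496
Net migration: 0–14 − 30 → 40985
Giving 40985 / 7961 / 71701 / 44496.
Period 3.
Births: 7961 * 0.548 = 4363
15–29: 40985 * 0.972 = 39837
30–44: 7961 * 0.958 = 7627
45+: 71701 * 0.968 + 44496 * 0.4 = 69407 + 17798 = 87205
Net migration: 0–14 − 30 → 4333
Giving 4333 / 39837 / 7627 / 87205.
Scenario A total after 3 periods: 139002
Scenario B projection —
Period 1.
Births: 15000 * 0.498 = 7470
15–29: 77000 * 0.972 = 74844
30–44: 15000 * 0.958 = 14370
45+: 73000 * 0.968 + 14500 * 0.4 = 70664 + 5800 = 76464
Net migration: 0–14 − 30 → 7440
Giving 7440 / 74844 / 14370 / 76464.
Period 2.
Births: 74844 * 0.498 = 37272
15–29: 7440 * 0.972 = 7232
30–44: 74844 * 0.958 = 71701
45+: 14370 * 0.968 + 76464 * 0.4 = 13910 + 30586 = 44496
Net migration: 0–14 − 30 → 37242
Giving 37242 / 7232 / 71701 / 44496.
Period 3.
Births: 7232 * 0.498 = 3602
15–29: 37242 * 0.972 = 36199
30–44: 7232 * 0.958 = 6928
45+: 71701 * 0.968 + 44496 * 0.4 = 69407 + 17798 = 87205
Net migration: 0–14 − 30 → 3572
Giving 3572 / 36199 / 6928 / 87205.
Scenario B total after 3 periods: 133904
Difference B − A = 133904 − 139002 = -5098

-5098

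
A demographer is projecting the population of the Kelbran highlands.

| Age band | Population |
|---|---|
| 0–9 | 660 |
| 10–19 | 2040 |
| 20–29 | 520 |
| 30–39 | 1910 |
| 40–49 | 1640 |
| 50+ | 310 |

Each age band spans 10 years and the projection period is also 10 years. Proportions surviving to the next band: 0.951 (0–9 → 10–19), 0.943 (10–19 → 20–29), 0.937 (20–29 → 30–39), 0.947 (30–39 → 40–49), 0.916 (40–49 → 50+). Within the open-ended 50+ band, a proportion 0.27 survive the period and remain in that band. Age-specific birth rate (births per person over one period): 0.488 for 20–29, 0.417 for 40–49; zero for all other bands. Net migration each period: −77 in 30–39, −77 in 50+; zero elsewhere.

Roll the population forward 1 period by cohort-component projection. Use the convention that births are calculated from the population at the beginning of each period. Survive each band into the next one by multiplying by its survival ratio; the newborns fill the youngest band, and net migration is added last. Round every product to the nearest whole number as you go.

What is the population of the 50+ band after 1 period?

1509

Period 1.
Births: 520 × 0.488 = 254 ; 1640 × 0.417 = 684 ⇒ total 938
10–19: 660 × 0.951 = 628
20–29: 2040 × 0.943 = 1924
30–39: 520 × 0.937 = 487
40–49: 1910 × 0.947 = 1809
50+: 1640 × 0.916 + 310 × 0.27 = 1502 + 84 = 1586
Net migration: 30–39 − 77 → 410; 50+ − 77 → 1509
Giving 938 / 628 / 1924 / 410 / 1809 / 1509.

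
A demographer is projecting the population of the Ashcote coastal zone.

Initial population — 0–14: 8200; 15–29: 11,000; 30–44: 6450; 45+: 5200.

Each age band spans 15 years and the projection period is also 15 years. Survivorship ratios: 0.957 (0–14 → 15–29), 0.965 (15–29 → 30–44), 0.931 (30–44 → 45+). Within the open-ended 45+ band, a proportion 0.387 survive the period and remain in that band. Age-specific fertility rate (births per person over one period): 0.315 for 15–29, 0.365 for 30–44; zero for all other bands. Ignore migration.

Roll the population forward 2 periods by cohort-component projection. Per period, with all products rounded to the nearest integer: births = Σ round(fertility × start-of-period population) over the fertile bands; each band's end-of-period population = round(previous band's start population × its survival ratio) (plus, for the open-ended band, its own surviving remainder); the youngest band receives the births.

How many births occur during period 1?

5819

Numbering the groups 1..4 from youngest to oldest:
[period 1]
Births: 11000 × 0.315 = 3465  |  6450 × 0.365 = 2354 — total 5819
Group 2: 8200 × 0.957 = 7847
Group 3: 11000 × 0.965 = 10615
Group 4: 6450 × 0.931 + 5200 × 0.387 = 6005 + 2012 = 8017
Population now: 0–14=5819, 15–29=7847, 30–44=10615, 45+=8017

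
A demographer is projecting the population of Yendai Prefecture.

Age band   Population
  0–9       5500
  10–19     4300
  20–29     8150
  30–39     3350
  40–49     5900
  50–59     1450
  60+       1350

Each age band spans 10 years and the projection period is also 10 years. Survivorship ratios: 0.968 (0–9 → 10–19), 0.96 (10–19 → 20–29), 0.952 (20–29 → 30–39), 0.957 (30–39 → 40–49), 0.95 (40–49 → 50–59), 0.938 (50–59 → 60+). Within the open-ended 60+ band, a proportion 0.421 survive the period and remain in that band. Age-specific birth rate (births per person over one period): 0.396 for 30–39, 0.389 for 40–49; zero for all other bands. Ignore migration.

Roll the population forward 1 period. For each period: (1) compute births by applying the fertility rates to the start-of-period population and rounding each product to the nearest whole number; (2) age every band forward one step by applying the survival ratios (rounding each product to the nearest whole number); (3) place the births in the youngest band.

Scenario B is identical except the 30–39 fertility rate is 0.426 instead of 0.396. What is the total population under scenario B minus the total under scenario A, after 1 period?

100

[period 1]
Births: 3350 × 0.396 = 1327  |  5900 × 0.389 = 2295 — total 3622
10–19: 5500 × 0.968 = 5324
20–29: 4300 × 0.96 = 4128
30–39: 8150 × 0.952 = 7759
40–49: 3350 × 0.957 = 3206
50–59: 5900 × 0.95 = 5605
60+: 1450 × 0.938 + 1350 × 0.421 = 1360 + 568 = 1928
End of period: [3622, 5324, 4128, 7759, 3206, 5605, 1928]
Scenario A total after 1 period: 31572
Scenario B projection —
[period 1]
Births: 3350 × 0.426 = 1427  |  5900 × 0.389 = 2295 — total 3722
10–19: 5500 × 0.968 = 5324
20–29: 4300 × 0.96 = 4128
30–39: 8150 × 0.952 = 7759
40–49: 3350 × 0.957 = 3206
50–59: 5900 × 0.95 = 5605
60+: 1450 × 0.938 + 1350 × 0.421 = 1360 + 568 = 1928
End of period: [3722, 5324, 4128, 7759, 3206, 5605, 1928]
Scenario B total after 1 period: 31672
Difference B − A = 31672 − 31572 = 100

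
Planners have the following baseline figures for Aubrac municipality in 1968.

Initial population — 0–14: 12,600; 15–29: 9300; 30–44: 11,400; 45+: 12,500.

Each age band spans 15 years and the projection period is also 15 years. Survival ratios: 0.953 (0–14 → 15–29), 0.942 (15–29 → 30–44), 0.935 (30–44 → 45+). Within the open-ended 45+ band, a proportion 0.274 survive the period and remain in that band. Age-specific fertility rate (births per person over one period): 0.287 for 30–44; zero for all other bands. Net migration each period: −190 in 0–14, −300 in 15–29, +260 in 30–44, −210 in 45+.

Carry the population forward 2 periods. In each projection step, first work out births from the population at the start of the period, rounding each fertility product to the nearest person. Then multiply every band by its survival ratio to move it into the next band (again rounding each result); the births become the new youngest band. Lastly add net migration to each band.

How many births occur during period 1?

3272

Let band 1 be 0–14 through band 4 = 45+.
After projecting period 1:
Births: 11400 × 0.287 = 3272
Band 2: 12600 × 0.953 = 12008
Band 3: 9300 × 0.942 = 8761
Band 4: 11400 × 0.935 + 12500 × 0.274 = 10659 + 3425 = 14084
Net migration: Band 1 − 190 → 3082; Band 2 − 300 → 11708; Band 3 + 260 → 9021; Band 4 − 210 → 13874
End of period: [3082, 11708, 9021, 13874]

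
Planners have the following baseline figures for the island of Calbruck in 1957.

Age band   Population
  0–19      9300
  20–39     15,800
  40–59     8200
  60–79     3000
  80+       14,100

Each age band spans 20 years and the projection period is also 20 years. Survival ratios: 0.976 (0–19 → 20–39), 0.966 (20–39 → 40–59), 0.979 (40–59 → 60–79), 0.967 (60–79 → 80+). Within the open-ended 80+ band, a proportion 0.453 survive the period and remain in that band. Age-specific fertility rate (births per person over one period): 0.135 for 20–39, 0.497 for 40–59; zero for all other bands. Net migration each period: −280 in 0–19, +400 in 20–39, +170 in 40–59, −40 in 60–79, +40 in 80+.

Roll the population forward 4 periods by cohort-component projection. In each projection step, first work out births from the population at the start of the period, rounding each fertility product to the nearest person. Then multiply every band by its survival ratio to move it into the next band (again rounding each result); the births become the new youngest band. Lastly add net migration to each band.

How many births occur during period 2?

8949

(Groups numbered youngest = 1 to oldest = 5.)
— Period 1 —
Births: 15800 × 0.135 = 2133 ; 8200 × 0.497 = 4075 → total 6208
Group 2: 9300 × 0.976 = 9077
Group 3: 15800 × 0.966 = 15263
Group 4: 8200 × 0.979 = 8028
Group 5: 3000 × 0.967 + 14100 × 0.453 = 2901 + 6387 = 9288
Net migration: Group 1 − 280 → 5928; Group 2 + 400 → 9477; Group 3 + 170 → 15433; Group 4 − 40 → 7988; Group 5 + 40 → 9328
→ [5928, 9477, 15433, 7988, 9328]
— Period 2 —
Births: 9477 × 0.135 = 1279 ; 15433 × 0.497 = 7670 → total 8949
Group 2: 5928 × 0.976 = 5786
Group 3: 9477 × 0.966 = 9155
Group 4: 15433 × 0.979 = 15109
Group 5: 7988 × 0.967 + 9328 × 0.453 = 7724 + 4226 = 11950
Net migration: Group 1 − 280 → 8669; Group 2 + 400 → 6186; Group 3 + 170 → 9325; Group 4 − 40 → 15069; Group 5 + 40 → 11990
→ [8669, 6186, 9325, 15069, 11990]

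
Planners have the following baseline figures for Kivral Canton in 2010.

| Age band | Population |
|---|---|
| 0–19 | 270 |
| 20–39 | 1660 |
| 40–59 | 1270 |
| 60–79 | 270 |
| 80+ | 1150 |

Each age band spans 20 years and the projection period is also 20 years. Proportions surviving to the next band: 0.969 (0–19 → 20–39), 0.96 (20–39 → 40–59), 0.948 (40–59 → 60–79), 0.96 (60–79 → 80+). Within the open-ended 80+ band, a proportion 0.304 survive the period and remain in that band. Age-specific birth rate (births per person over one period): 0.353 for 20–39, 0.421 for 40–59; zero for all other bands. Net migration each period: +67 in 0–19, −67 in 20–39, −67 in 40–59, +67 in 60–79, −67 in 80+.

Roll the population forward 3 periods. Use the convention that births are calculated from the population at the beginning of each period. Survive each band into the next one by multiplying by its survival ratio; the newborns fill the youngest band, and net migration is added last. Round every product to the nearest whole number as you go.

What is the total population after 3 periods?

4132

[period 1]
Births: 1660 * 0.353 = 586, 1270 * 0.421 = 535 → total 1121
20–39: 270 * 0.969 = 262
40–59: 1660 * 0.96 = 1594
60–79: 1270 * 0.948 = 1204
80+: 270 * 0.96 + 1150 * 0.304 = 259 + 350 = 609
Net migration: 0–19 + 67 → 1188; 20–39 − 67 → 195; 40–59 − 67 → 1527; 60–79 + 67 → 1271; 80+ − 67 → 542
Population now: 0–19=1188, 20–39=195, 40–59=1527, 60–79=1271, 80+=542
[period 2]
Births: 195 * 0.353 = 69, 1527 * 0.421 = 643 → total 712
20–39: 1188 * 0.969 = 1151
40–59: 195 * 0.96 = 187
60–79: 1527 * 0.948 = 1448
80+: 1271 * 0.96 + 542 * 0.304 = 1220 + 165 = 1385
Net migration: 0–19 + 67 → 779; 20–39 − 67 → 1084; 40–59 − 67 → 120; 60–79 + 67 → 1515; 80+ − 67 → 1318
Population now: 0–19=779, 20–39=1084, 40–59=120, 60–79=1515, 80+=1318
[period 3]
Births: 1084 * 0.353 = 383, 120 * 0.421 = 51 → total 434
20–39: 779 * 0.969 = 755
40–59: 1084 * 0.96 = 1041
60–79: 120 * 0.948 = 114
80+: 1515 * 0.96 + 1318 * 0.304 = 1454 + 401 = 1855
Net migration: 0–19 + 67 → 501; 20–39 − 67 → 688; 40–59 − 67 → 974; 60–79 + 67 → 181; 80+ − 67 → 1788
Population now: 0–19=501, 20–39=688, 40–59=974, 60–79=181, 80+=1788
Total after period 3: 501 + 688 + 974 + 181 + 1788 = 4132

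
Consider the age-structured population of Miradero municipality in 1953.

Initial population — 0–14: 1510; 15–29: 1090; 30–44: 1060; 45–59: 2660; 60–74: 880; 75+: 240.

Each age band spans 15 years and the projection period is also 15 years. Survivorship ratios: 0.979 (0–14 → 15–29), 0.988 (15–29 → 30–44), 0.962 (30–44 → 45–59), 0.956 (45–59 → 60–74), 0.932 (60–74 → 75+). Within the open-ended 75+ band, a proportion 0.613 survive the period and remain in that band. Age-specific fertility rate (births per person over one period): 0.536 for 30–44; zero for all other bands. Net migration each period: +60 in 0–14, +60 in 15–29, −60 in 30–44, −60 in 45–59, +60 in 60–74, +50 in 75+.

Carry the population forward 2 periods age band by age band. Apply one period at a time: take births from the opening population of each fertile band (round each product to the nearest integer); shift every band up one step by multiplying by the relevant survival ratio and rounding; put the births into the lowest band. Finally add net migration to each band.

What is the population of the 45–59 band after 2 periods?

[period 1]
Births: 1060 × 0.536 = 568
15–29: 1510 × 0.979 = 1478
30–44: 1090 × 0.988 = 1077
45–59: 1060 × 0.962 = 1020
60–74: 2660 × 0.956 = 2543
75+: 880 × 0.932 + 240 × 0.613 = 820 + 147 = 967
Net migration: 0–14 + 60 → 628; 15–29 + 60 → 1538; 30–44 − 60 → 1017; 45–59 − 60 → 960; 60–74 + 60 → 2603; 75+ + 50 → 1017
→ [628, 1538, 1017, 960, 2603, 1017]
[period 2]
Births: 1017 × 0.536 = 545
15–29: 628 × 0.979 = 615
30–44: 1538 × 0.988 = 1520
45–59: 1017 × 0.962 = 978
60–74: 960 × 0.956 = 918
75+: 2603 × 0.932 + 1017 × 0.613 = 2426 + 623 = 3049
Net migration: 0–14 + 60 → 605; 15–29 + 60 → 675; 30–44 − 60 → 1460; 45–59 − 60 → 918; 60–74 + 60 → 978; 75+ + 50 → 3099
→ [605, 675, 1460, 918, 978, 3099]

918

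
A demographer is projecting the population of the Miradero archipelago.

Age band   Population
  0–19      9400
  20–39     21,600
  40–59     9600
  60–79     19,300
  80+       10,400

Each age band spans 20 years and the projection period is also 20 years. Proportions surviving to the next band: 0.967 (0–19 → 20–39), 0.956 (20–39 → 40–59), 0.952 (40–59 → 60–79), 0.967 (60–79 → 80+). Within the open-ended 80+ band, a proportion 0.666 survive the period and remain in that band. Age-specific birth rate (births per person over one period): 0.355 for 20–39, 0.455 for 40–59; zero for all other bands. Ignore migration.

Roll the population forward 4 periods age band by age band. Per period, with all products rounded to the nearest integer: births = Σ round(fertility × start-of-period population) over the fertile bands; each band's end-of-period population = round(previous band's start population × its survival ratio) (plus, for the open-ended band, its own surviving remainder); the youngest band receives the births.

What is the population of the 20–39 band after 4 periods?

7819

[period 1]
Births: 21600 × 0.355 = 7668  |  9600 × 0.455 = 4368 ⇒ total 12036
20–39: 9400 × 0.967 = 9090
40–59: 21600 × 0.956 = 20650
60–79: 9600 × 0.952 = 9139
80+: 19300 × 0.967 + 10400 × 0.666 = 18663 + 6926 = 25589
End of period: [12036, 9090, 20650, 9139, 25589]
[period 2]
Births: 9090 × 0.355 = 3227  |  20650 × 0.455 = 9396 ⇒ total 12623
20–39: 12036 × 0.967 = 11639
40–59: 9090 × 0.956 = 8690
60–79: 20650 × 0.952 = 19659
80+: 9139 × 0.967 + 25589 × 0.666 = 8837 + 17042 = 25879
End of period: [12623, 11639, 8690, 19659, 25879]
[period 3]
Births: 11639 × 0.355 = 4132  |  8690 × 0.455 = 3954 ⇒ total 8086
20–39: 12623 × 0.967 = 12206
40–59: 11639 × 0.956 = 11127
60–79: 8690 × 0.952 = 8273
80+: 19659 × 0.967 + 25879 × 0.666 = 19010 + 17235 = 36245
End of period: [8086, 12206, 11127, 8273, 36245]
[period 4]
Births: 12206 × 0.355 = 4333  |  11127 × 0.455 = 5063 ⇒ total 9396
20–39: 8086 × 0.967 = 7819
40–59: 12206 × 0.956 = 11669
60–79: 11127 × 0.952 = 10593
80+: 8273 × 0.967 + 36245 × 0.666 = 8000 + 24139 = 32139
End of period: [9396, 7819, 11669, 10593, 32139]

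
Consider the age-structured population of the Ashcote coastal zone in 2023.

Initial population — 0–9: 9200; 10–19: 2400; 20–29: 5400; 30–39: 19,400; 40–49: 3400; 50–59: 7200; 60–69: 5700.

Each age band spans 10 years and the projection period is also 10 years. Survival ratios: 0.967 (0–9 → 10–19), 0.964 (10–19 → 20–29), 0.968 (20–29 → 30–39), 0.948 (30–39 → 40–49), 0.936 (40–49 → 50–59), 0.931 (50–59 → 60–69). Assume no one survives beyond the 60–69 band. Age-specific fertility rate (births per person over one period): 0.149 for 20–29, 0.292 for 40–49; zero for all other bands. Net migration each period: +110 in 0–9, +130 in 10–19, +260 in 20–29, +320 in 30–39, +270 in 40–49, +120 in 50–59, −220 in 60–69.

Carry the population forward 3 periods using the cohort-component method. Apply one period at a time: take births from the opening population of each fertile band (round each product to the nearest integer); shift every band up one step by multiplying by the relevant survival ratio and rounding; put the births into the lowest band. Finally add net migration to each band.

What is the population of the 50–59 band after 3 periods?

5295

Call the bands 1 to 7, youngest first.
[period 1]
Births: 5400 * 0.149 = 805, 3400 * 0.292 = 993 → total 1798
Band 2: 9200 * 0.967 = 8896
Band 3: 2400 * 0.964 = 2314
Band 4: 5400 * 0.968 = 5227
Band 5: 19400 * 0.948 = 18391
Band 6: 3400 * 0.936 = 3182
Band 7: 7200 * 0.931 = 6703
Net migration: Band 1 + 110 → 1908; Band 2 + 130 → 9026; Band 3 + 260 → 2574; Band 4 + 320 → 5547; Band 5 + 270 → 18661; Band 6 + 120 → 3302; Band 7 − 220 → 6483
Population now: 0–9=1908, 10–19=9026, 20–29=2574, 30–39=5547, 40–49=18661, 50–59=3302, 60–69=6483
[period 2]
Births: 2574 * 0.149 = 384, 18661 * 0.292 = 5449 → total 5833
Band 2: 1908 * 0.967 = 1845
Band 3: 9026 * 0.964 = 8701
Band 4: 2574 * 0.968 = 2492
Band 5: 5547 * 0.948 = 5259
Band 6: 18661 * 0.936 = 17467
Band 7: 3302 * 0.931 = 3074
Net migration: Band 1 + 110 → 5943; Band 2 + 130 → 1975; Band 3 + 260 → 8961; Band 4 + 320 → 2812; Band 5 + 270 → 5529; Band 6 + 120 → 17587; Band 7 − 220 → 2854
Population now: 0–9=5943, 10–19=1975, 20–29=8961, 30–39=2812, 40–49=5529, 50–59=17587, 60–69=2854
[period 3]
Births: 8961 * 0.149 = 1335, 5529 * 0.292 = 1614 → total 2949
Band 2: 5943 * 0.967 = 5747
Band 3: 1975 * 0.964 = 1904
Band 4: 8961 * 0.968 = 8674
Band 5: 2812 * 0.948 = 2666
Band 6: 5529 * 0.936 = 5175
Band 7: 17587 * 0.931 = 16373
Net migration: Band 1 + 110 → 3059; Band 2 + 130 → 5877; Band 3 + 260 → 2164; Band 4 + 320 → 8994; Band 5 + 270 → 2936; Band 6 + 120 → 5295; Band 7 − 220 → 16153
Population now: 0–9=3059, 10–19=5877, 20–29=2164, 30–39=8994, 40–49=2936, 50–59=5295, 60–69=16153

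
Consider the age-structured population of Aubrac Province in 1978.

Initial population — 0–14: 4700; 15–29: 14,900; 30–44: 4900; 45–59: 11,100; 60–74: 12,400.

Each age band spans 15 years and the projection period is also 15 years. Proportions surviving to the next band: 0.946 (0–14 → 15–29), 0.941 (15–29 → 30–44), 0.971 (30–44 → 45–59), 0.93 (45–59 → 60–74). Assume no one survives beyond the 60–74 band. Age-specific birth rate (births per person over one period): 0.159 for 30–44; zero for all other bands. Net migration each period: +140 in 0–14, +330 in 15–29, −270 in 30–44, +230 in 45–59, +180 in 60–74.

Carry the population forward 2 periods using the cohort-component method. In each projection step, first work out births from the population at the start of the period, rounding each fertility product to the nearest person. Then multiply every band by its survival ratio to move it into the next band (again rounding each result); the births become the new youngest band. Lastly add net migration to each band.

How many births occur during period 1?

— Period 1 —
Births: 4900 × 0.159 = 779
15–29: 4700 × 0.946 = 4446
30–44: 14900 × 0.941 = 14021
45–59: 4900 × 0.971 = 4758
60–74: 11100 × 0.93 = 10323
Net migration: 0–14 + 140 → 919; 15–29 + 330 → 4776; 30–44 − 270 → 13751; 45–59 + 230 → 4988; 60–74 + 180 → 10503
→ [919, 4776, 13751, 4988, 10503]

779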